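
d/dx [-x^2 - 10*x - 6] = -2*x - 10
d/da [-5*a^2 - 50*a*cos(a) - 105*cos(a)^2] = 50*a*sin(a) - 10*a + 105*sin(2*a) - 50*cos(a)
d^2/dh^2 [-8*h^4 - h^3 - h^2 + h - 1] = -96*h^2 - 6*h - 2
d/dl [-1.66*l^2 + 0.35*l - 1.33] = 0.35 - 3.32*l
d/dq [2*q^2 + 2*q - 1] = 4*q + 2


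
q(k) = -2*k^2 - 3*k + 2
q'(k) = -4*k - 3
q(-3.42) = -11.13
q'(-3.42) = 10.68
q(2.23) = -14.64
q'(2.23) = -11.92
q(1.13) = -3.94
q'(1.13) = -7.52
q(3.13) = -26.98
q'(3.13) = -15.52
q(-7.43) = -86.12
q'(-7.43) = 26.72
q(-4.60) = -26.52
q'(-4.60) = 15.40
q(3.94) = -40.87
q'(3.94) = -18.76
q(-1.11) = 2.87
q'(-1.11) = 1.44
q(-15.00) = -403.00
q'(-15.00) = 57.00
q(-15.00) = -403.00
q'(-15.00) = 57.00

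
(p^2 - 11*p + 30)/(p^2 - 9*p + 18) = (p - 5)/(p - 3)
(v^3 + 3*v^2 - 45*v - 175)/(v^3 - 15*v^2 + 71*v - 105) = (v^2 + 10*v + 25)/(v^2 - 8*v + 15)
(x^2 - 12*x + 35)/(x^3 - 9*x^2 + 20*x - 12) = (x^2 - 12*x + 35)/(x^3 - 9*x^2 + 20*x - 12)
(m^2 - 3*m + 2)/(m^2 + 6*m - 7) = (m - 2)/(m + 7)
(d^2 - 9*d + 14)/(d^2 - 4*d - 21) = (d - 2)/(d + 3)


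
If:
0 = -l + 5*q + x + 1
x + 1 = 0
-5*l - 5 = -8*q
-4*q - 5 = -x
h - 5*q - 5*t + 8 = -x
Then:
No Solution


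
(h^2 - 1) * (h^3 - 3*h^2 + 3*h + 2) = h^5 - 3*h^4 + 2*h^3 + 5*h^2 - 3*h - 2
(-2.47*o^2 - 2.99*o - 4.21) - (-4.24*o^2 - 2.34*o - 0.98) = 1.77*o^2 - 0.65*o - 3.23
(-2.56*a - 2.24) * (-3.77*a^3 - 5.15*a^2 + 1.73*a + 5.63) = 9.6512*a^4 + 21.6288*a^3 + 7.1072*a^2 - 18.288*a - 12.6112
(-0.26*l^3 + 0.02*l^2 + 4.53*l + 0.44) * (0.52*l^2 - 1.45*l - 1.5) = -0.1352*l^5 + 0.3874*l^4 + 2.7166*l^3 - 6.3697*l^2 - 7.433*l - 0.66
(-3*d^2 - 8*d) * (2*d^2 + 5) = -6*d^4 - 16*d^3 - 15*d^2 - 40*d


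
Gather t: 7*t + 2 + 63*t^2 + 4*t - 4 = 63*t^2 + 11*t - 2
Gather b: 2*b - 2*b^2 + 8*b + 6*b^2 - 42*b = 4*b^2 - 32*b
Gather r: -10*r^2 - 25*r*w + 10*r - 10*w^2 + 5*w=-10*r^2 + r*(10 - 25*w) - 10*w^2 + 5*w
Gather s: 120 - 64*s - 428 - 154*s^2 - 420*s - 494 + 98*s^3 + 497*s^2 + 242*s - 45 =98*s^3 + 343*s^2 - 242*s - 847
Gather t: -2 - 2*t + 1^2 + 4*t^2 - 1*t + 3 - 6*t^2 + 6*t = -2*t^2 + 3*t + 2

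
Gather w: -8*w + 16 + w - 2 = 14 - 7*w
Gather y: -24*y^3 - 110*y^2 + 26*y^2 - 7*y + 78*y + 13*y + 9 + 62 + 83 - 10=-24*y^3 - 84*y^2 + 84*y + 144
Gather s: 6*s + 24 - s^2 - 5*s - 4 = -s^2 + s + 20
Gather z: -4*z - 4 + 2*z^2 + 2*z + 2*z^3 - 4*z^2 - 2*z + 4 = 2*z^3 - 2*z^2 - 4*z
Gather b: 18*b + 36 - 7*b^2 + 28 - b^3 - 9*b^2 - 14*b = -b^3 - 16*b^2 + 4*b + 64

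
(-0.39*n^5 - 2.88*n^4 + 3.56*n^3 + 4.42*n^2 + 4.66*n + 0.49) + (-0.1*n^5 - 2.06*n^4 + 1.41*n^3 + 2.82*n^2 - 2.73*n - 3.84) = -0.49*n^5 - 4.94*n^4 + 4.97*n^3 + 7.24*n^2 + 1.93*n - 3.35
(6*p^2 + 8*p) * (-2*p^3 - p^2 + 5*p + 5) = -12*p^5 - 22*p^4 + 22*p^3 + 70*p^2 + 40*p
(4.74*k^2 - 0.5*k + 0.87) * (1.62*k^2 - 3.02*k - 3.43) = 7.6788*k^4 - 15.1248*k^3 - 13.3388*k^2 - 0.9124*k - 2.9841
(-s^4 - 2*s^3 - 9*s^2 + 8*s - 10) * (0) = 0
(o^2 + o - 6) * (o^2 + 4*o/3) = o^4 + 7*o^3/3 - 14*o^2/3 - 8*o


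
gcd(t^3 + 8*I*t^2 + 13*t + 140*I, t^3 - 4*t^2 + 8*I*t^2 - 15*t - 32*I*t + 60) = t + 5*I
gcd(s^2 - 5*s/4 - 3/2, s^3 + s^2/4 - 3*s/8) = s + 3/4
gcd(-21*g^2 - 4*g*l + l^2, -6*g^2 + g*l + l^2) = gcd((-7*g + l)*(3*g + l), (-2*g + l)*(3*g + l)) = 3*g + l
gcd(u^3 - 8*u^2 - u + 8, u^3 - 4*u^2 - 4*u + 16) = 1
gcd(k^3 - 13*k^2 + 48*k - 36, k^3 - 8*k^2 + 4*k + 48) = k - 6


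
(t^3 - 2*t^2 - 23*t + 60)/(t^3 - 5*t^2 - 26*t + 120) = (t - 3)/(t - 6)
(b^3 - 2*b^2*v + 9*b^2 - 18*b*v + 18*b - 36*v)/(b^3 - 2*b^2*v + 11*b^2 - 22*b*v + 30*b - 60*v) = (b + 3)/(b + 5)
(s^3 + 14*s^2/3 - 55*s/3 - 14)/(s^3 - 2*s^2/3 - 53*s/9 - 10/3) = 3*(s + 7)/(3*s + 5)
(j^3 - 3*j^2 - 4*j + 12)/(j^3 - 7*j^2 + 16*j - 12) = (j + 2)/(j - 2)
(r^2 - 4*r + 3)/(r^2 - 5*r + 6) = (r - 1)/(r - 2)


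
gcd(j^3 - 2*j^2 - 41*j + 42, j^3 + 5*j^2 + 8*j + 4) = 1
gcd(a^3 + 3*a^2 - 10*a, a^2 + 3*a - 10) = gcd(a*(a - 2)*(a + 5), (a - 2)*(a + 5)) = a^2 + 3*a - 10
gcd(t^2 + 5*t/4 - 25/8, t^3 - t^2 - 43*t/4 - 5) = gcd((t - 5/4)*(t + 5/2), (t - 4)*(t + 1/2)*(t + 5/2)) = t + 5/2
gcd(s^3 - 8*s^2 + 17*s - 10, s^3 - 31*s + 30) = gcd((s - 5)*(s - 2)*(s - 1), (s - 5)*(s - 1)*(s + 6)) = s^2 - 6*s + 5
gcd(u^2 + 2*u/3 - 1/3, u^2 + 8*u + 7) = u + 1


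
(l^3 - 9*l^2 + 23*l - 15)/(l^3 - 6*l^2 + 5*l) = (l - 3)/l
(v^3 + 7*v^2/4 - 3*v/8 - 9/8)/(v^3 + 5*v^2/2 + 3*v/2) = (v - 3/4)/v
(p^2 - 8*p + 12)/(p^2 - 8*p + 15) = (p^2 - 8*p + 12)/(p^2 - 8*p + 15)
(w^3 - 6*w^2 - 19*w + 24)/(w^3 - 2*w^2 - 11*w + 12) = (w - 8)/(w - 4)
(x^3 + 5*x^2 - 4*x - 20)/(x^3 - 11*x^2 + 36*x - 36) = (x^2 + 7*x + 10)/(x^2 - 9*x + 18)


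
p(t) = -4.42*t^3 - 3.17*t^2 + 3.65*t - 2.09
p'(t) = -13.26*t^2 - 6.34*t + 3.65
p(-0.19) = -2.87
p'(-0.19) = 4.38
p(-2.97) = 74.90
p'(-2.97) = -94.49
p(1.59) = -22.07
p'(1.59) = -39.95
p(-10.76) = 5097.91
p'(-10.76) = -1463.34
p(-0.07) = -2.36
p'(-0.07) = 4.03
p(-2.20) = 21.60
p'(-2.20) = -46.58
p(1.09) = -7.60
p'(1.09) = -19.01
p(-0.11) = -2.52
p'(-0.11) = 4.19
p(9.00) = -3448.19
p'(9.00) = -1127.47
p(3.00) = -139.01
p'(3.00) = -134.71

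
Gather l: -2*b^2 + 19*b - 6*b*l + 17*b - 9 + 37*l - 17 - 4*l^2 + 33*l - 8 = -2*b^2 + 36*b - 4*l^2 + l*(70 - 6*b) - 34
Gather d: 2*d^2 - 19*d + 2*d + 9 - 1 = 2*d^2 - 17*d + 8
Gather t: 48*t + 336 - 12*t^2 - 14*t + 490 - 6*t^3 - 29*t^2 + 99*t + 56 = -6*t^3 - 41*t^2 + 133*t + 882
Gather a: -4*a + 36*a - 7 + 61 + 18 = 32*a + 72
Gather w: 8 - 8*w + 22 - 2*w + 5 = 35 - 10*w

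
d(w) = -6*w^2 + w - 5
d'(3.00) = -35.00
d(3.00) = -56.00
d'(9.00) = -107.00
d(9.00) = -482.00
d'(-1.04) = 13.48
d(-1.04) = -12.53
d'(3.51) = -41.12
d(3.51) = -75.41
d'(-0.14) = 2.68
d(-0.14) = -5.26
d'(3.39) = -39.68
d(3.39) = -70.56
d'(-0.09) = 2.08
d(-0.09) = -5.14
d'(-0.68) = 9.16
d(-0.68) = -8.45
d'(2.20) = -25.40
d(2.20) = -31.84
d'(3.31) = -38.72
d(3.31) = -67.43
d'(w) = 1 - 12*w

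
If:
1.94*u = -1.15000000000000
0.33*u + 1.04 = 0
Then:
No Solution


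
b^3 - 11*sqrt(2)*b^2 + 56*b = b*(b - 7*sqrt(2))*(b - 4*sqrt(2))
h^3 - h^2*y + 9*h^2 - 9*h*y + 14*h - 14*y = (h + 2)*(h + 7)*(h - y)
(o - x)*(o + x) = o^2 - x^2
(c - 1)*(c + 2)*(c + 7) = c^3 + 8*c^2 + 5*c - 14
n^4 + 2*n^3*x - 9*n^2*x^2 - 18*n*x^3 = n*(n - 3*x)*(n + 2*x)*(n + 3*x)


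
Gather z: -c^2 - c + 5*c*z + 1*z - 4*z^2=-c^2 - c - 4*z^2 + z*(5*c + 1)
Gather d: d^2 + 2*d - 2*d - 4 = d^2 - 4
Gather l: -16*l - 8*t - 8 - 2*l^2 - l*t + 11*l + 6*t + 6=-2*l^2 + l*(-t - 5) - 2*t - 2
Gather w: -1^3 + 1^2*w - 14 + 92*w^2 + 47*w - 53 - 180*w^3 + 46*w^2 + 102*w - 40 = -180*w^3 + 138*w^2 + 150*w - 108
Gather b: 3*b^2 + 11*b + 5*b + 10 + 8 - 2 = 3*b^2 + 16*b + 16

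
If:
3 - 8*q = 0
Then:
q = 3/8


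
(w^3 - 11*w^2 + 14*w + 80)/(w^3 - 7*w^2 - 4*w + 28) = (w^2 - 13*w + 40)/(w^2 - 9*w + 14)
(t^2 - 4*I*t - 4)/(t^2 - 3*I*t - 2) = (t - 2*I)/(t - I)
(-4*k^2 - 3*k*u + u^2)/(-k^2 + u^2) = (-4*k + u)/(-k + u)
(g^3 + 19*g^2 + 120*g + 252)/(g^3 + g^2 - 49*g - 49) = (g^2 + 12*g + 36)/(g^2 - 6*g - 7)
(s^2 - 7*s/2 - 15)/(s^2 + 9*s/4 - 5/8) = 4*(s - 6)/(4*s - 1)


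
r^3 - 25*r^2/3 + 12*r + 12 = (r - 6)*(r - 3)*(r + 2/3)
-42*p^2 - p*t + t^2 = (-7*p + t)*(6*p + t)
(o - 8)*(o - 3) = o^2 - 11*o + 24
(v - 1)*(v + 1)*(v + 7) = v^3 + 7*v^2 - v - 7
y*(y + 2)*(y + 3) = y^3 + 5*y^2 + 6*y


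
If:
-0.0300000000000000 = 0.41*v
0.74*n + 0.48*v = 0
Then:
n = 0.05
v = -0.07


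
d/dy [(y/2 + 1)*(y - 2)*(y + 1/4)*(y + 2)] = 2*y^3 + 27*y^2/8 - 7*y/2 - 9/2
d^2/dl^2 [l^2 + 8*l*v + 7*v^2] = 2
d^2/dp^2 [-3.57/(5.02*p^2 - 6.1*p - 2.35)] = (-179.930856*p^2 + 218.64108*p + 3.57*(10.04*p - 6.1)*(20.08*p - 12.2) + 84.23058)/(-5.02*p^2 + 6.1*p + 2.35)^3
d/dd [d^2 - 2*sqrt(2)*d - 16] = 2*d - 2*sqrt(2)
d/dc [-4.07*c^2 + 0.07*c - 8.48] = 0.07 - 8.14*c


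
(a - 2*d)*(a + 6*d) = a^2 + 4*a*d - 12*d^2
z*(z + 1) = z^2 + z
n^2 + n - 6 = (n - 2)*(n + 3)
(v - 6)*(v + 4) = v^2 - 2*v - 24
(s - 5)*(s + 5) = s^2 - 25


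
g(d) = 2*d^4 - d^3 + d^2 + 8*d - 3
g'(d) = 8*d^3 - 3*d^2 + 2*d + 8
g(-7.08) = 5370.69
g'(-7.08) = -2995.70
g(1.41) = 15.37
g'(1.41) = 27.28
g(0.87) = 5.20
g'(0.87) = 12.74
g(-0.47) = -6.34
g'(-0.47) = 5.57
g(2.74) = 118.58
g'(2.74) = 155.52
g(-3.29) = 251.44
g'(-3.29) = -315.94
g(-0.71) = -7.31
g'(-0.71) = 2.20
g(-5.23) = 1621.93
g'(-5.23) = -1228.96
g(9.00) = 12543.00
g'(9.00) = 5615.00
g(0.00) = -3.00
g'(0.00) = 8.00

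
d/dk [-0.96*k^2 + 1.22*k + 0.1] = 1.22 - 1.92*k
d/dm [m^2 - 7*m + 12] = 2*m - 7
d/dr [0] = 0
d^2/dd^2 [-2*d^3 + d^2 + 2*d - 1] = 2 - 12*d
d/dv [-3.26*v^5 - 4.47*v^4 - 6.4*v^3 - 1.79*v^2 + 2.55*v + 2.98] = -16.3*v^4 - 17.88*v^3 - 19.2*v^2 - 3.58*v + 2.55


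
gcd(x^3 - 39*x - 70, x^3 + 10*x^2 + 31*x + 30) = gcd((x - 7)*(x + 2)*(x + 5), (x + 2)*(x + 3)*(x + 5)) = x^2 + 7*x + 10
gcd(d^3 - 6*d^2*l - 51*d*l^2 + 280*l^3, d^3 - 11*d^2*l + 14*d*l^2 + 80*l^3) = d^2 - 13*d*l + 40*l^2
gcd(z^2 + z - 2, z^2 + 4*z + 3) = 1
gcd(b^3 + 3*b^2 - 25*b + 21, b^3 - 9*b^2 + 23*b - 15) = b^2 - 4*b + 3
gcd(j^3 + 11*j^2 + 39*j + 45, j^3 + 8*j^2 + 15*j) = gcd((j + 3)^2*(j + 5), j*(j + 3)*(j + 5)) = j^2 + 8*j + 15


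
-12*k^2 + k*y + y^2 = (-3*k + y)*(4*k + y)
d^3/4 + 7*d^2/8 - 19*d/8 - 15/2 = (d/4 + 1)*(d - 3)*(d + 5/2)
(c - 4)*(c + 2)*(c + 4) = c^3 + 2*c^2 - 16*c - 32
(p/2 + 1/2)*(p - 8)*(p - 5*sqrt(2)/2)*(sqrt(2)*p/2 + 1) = sqrt(2)*p^4/4 - 7*sqrt(2)*p^3/4 - 3*p^3/4 - 13*sqrt(2)*p^2/4 + 21*p^2/4 + 6*p + 35*sqrt(2)*p/4 + 10*sqrt(2)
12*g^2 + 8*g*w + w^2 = (2*g + w)*(6*g + w)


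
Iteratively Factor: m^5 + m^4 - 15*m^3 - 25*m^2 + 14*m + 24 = (m - 4)*(m^4 + 5*m^3 + 5*m^2 - 5*m - 6) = (m - 4)*(m + 3)*(m^3 + 2*m^2 - m - 2) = (m - 4)*(m + 1)*(m + 3)*(m^2 + m - 2) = (m - 4)*(m + 1)*(m + 2)*(m + 3)*(m - 1)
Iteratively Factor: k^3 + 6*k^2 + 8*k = (k + 4)*(k^2 + 2*k) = k*(k + 4)*(k + 2)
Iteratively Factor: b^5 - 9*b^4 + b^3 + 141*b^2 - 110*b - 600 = (b - 5)*(b^4 - 4*b^3 - 19*b^2 + 46*b + 120) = (b - 5)*(b - 4)*(b^3 - 19*b - 30) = (b - 5)*(b - 4)*(b + 2)*(b^2 - 2*b - 15) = (b - 5)*(b - 4)*(b + 2)*(b + 3)*(b - 5)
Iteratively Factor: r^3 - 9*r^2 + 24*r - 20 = (r - 5)*(r^2 - 4*r + 4) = (r - 5)*(r - 2)*(r - 2)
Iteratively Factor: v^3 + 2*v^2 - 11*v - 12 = (v + 1)*(v^2 + v - 12) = (v + 1)*(v + 4)*(v - 3)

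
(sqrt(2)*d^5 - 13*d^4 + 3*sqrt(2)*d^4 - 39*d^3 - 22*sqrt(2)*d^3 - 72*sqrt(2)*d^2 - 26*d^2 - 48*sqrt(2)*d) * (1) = sqrt(2)*d^5 - 13*d^4 + 3*sqrt(2)*d^4 - 39*d^3 - 22*sqrt(2)*d^3 - 72*sqrt(2)*d^2 - 26*d^2 - 48*sqrt(2)*d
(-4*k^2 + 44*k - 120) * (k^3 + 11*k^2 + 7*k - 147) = -4*k^5 + 336*k^3 - 424*k^2 - 7308*k + 17640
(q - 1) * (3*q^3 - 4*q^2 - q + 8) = 3*q^4 - 7*q^3 + 3*q^2 + 9*q - 8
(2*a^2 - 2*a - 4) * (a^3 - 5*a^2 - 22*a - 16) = 2*a^5 - 12*a^4 - 38*a^3 + 32*a^2 + 120*a + 64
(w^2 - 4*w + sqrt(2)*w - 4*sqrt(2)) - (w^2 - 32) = -4*w + sqrt(2)*w - 4*sqrt(2) + 32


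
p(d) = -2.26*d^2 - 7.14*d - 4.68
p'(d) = -4.52*d - 7.14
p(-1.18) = 0.60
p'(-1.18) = -1.81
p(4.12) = -72.46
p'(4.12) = -25.76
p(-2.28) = -0.15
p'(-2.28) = 3.17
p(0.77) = -11.52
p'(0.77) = -10.62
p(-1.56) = 0.96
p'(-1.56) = -0.09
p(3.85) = -65.67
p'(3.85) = -24.54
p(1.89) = -26.25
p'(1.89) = -15.68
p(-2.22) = 0.03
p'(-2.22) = 2.89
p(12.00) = -415.80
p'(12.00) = -61.38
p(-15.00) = -406.08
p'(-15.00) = 60.66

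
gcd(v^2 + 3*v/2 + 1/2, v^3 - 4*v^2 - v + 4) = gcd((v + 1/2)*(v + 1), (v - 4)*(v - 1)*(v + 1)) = v + 1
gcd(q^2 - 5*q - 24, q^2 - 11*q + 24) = q - 8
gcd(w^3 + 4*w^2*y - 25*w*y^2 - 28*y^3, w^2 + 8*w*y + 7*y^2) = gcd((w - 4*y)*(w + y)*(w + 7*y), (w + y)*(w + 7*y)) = w^2 + 8*w*y + 7*y^2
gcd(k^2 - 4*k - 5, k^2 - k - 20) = k - 5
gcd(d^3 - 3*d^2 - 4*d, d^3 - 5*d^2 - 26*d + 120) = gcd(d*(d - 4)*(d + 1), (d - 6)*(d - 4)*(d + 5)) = d - 4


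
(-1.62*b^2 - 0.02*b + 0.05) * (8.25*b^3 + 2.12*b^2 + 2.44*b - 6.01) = -13.365*b^5 - 3.5994*b^4 - 3.5827*b^3 + 9.7934*b^2 + 0.2422*b - 0.3005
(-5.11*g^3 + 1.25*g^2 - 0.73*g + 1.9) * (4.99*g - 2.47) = -25.4989*g^4 + 18.8592*g^3 - 6.7302*g^2 + 11.2841*g - 4.693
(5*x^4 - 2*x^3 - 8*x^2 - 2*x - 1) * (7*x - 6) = 35*x^5 - 44*x^4 - 44*x^3 + 34*x^2 + 5*x + 6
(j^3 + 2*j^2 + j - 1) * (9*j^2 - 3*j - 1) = 9*j^5 + 15*j^4 + 2*j^3 - 14*j^2 + 2*j + 1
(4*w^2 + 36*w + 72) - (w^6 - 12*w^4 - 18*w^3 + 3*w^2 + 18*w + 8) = -w^6 + 12*w^4 + 18*w^3 + w^2 + 18*w + 64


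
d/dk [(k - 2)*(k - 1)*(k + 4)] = 3*k^2 + 2*k - 10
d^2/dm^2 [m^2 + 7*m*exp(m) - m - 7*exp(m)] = 7*m*exp(m) + 7*exp(m) + 2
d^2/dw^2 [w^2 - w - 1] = 2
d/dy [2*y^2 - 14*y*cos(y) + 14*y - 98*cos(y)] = 14*y*sin(y) + 4*y + 98*sin(y) - 14*cos(y) + 14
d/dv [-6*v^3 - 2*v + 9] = -18*v^2 - 2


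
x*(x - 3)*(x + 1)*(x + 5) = x^4 + 3*x^3 - 13*x^2 - 15*x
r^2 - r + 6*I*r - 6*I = (r - 1)*(r + 6*I)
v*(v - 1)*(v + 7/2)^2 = v^4 + 6*v^3 + 21*v^2/4 - 49*v/4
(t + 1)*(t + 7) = t^2 + 8*t + 7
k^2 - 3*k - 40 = (k - 8)*(k + 5)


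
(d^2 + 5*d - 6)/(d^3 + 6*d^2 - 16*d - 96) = (d - 1)/(d^2 - 16)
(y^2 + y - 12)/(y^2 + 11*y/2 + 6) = 2*(y - 3)/(2*y + 3)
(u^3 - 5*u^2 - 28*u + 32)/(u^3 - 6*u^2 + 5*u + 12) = (u^3 - 5*u^2 - 28*u + 32)/(u^3 - 6*u^2 + 5*u + 12)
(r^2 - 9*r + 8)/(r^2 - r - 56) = (r - 1)/(r + 7)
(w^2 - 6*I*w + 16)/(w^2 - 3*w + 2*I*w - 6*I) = (w - 8*I)/(w - 3)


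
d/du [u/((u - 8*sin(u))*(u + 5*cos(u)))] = (5*u^2*sin(u) + 8*u^2*cos(u) - u^2 + 40*u*cos(2*u) - 20*sin(2*u))/((u - 8*sin(u))^2*(u + 5*cos(u))^2)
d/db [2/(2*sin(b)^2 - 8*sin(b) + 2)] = 2*(2 - sin(b))*cos(b)/(sin(b)^2 - 4*sin(b) + 1)^2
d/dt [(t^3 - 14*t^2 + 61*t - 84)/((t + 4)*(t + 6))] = (t^4 + 20*t^3 - 129*t^2 - 504*t + 2304)/(t^4 + 20*t^3 + 148*t^2 + 480*t + 576)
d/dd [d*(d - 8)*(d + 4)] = 3*d^2 - 8*d - 32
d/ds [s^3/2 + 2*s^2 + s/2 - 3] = 3*s^2/2 + 4*s + 1/2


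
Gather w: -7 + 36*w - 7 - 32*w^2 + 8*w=-32*w^2 + 44*w - 14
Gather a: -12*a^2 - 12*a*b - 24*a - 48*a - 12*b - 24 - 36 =-12*a^2 + a*(-12*b - 72) - 12*b - 60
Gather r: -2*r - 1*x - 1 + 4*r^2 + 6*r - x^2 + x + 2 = 4*r^2 + 4*r - x^2 + 1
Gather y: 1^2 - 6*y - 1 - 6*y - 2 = -12*y - 2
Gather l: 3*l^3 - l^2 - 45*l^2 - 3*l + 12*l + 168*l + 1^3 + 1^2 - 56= 3*l^3 - 46*l^2 + 177*l - 54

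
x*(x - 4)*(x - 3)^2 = x^4 - 10*x^3 + 33*x^2 - 36*x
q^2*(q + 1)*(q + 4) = q^4 + 5*q^3 + 4*q^2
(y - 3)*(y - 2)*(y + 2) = y^3 - 3*y^2 - 4*y + 12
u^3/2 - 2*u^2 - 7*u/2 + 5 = (u/2 + 1)*(u - 5)*(u - 1)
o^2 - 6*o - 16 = (o - 8)*(o + 2)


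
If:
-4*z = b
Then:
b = -4*z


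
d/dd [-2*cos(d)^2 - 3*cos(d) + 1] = (4*cos(d) + 3)*sin(d)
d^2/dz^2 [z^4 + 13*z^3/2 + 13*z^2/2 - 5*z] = 12*z^2 + 39*z + 13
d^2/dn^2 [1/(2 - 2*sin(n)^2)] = (3 - 2*cos(n)^2)/cos(n)^4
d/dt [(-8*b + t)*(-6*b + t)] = -14*b + 2*t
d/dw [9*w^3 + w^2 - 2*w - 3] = 27*w^2 + 2*w - 2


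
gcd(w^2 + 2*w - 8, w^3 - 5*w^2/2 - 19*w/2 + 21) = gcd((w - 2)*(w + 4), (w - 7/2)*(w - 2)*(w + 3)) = w - 2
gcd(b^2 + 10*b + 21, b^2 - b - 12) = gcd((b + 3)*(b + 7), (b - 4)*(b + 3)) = b + 3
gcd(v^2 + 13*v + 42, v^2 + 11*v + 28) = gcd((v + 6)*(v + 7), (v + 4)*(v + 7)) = v + 7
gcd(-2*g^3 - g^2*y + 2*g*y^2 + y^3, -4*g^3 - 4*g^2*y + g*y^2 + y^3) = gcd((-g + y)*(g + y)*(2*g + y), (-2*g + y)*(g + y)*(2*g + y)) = 2*g^2 + 3*g*y + y^2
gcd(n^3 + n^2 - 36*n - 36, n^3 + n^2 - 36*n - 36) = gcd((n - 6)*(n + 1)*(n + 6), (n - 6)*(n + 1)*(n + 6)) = n^3 + n^2 - 36*n - 36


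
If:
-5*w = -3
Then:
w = 3/5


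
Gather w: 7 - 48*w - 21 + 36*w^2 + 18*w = 36*w^2 - 30*w - 14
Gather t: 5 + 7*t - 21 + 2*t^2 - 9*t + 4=2*t^2 - 2*t - 12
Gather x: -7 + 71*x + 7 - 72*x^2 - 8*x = -72*x^2 + 63*x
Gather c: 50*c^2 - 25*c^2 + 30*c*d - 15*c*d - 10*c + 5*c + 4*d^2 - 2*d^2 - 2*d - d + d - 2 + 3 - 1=25*c^2 + c*(15*d - 5) + 2*d^2 - 2*d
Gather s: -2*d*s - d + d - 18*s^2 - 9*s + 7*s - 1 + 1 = -18*s^2 + s*(-2*d - 2)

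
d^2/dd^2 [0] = 0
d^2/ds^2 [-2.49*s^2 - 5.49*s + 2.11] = -4.98000000000000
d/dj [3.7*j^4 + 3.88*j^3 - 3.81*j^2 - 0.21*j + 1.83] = 14.8*j^3 + 11.64*j^2 - 7.62*j - 0.21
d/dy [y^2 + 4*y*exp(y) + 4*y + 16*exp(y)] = 4*y*exp(y) + 2*y + 20*exp(y) + 4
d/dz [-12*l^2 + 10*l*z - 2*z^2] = 10*l - 4*z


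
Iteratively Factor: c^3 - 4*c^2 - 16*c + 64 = (c - 4)*(c^2 - 16) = (c - 4)*(c + 4)*(c - 4)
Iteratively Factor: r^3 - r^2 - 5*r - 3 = (r + 1)*(r^2 - 2*r - 3) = (r + 1)^2*(r - 3)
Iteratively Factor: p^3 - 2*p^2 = (p)*(p^2 - 2*p) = p^2*(p - 2)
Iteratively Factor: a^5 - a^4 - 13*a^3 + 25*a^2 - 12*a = (a - 1)*(a^4 - 13*a^2 + 12*a) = (a - 1)*(a + 4)*(a^3 - 4*a^2 + 3*a) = a*(a - 1)*(a + 4)*(a^2 - 4*a + 3) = a*(a - 3)*(a - 1)*(a + 4)*(a - 1)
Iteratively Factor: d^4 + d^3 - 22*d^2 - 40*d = (d - 5)*(d^3 + 6*d^2 + 8*d) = d*(d - 5)*(d^2 + 6*d + 8) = d*(d - 5)*(d + 2)*(d + 4)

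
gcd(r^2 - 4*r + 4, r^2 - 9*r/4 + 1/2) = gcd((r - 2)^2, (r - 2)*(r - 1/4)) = r - 2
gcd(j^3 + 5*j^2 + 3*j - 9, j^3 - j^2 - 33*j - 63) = j^2 + 6*j + 9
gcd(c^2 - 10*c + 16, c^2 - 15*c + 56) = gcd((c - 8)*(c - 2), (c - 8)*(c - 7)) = c - 8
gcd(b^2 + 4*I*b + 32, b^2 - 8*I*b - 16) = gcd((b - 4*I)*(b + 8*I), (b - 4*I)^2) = b - 4*I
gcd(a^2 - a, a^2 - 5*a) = a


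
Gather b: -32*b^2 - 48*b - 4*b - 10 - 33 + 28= -32*b^2 - 52*b - 15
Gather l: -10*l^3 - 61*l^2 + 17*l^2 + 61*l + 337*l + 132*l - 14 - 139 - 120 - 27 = -10*l^3 - 44*l^2 + 530*l - 300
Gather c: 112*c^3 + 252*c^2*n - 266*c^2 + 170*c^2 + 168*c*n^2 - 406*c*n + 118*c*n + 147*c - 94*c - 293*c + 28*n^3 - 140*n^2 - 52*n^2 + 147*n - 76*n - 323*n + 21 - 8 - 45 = 112*c^3 + c^2*(252*n - 96) + c*(168*n^2 - 288*n - 240) + 28*n^3 - 192*n^2 - 252*n - 32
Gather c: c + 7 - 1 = c + 6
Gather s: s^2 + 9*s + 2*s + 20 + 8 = s^2 + 11*s + 28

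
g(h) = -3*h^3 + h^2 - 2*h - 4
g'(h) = -9*h^2 + 2*h - 2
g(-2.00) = 28.00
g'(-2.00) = -42.00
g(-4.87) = 375.96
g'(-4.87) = -225.19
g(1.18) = -9.90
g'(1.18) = -12.17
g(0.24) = -4.46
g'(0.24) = -2.04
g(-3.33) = 124.53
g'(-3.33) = -108.46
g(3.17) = -95.86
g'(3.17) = -86.10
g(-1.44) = 9.91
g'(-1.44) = -23.54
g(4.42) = -252.36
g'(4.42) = -168.99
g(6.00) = -628.00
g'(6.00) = -314.00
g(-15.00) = 10376.00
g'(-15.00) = -2057.00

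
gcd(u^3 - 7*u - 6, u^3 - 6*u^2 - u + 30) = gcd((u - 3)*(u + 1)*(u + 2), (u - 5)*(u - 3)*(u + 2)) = u^2 - u - 6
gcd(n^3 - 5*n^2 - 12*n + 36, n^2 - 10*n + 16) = n - 2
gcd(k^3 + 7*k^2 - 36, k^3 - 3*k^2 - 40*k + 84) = k^2 + 4*k - 12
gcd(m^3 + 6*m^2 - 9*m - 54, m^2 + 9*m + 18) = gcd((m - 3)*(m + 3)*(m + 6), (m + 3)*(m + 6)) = m^2 + 9*m + 18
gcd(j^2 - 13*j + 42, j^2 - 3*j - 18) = j - 6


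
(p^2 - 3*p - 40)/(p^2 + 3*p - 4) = (p^2 - 3*p - 40)/(p^2 + 3*p - 4)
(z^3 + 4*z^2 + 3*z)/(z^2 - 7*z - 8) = z*(z + 3)/(z - 8)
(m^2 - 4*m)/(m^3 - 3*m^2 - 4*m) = 1/(m + 1)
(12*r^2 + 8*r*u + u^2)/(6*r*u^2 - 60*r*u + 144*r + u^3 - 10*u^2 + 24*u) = (2*r + u)/(u^2 - 10*u + 24)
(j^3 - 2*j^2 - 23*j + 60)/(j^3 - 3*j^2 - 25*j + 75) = (j - 4)/(j - 5)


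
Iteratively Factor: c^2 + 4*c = (c + 4)*(c)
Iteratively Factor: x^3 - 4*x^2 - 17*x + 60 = (x - 5)*(x^2 + x - 12) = (x - 5)*(x - 3)*(x + 4)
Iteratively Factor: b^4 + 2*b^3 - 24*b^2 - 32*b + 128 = (b - 4)*(b^3 + 6*b^2 - 32) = (b - 4)*(b + 4)*(b^2 + 2*b - 8) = (b - 4)*(b + 4)^2*(b - 2)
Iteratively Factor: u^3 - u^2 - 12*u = (u - 4)*(u^2 + 3*u) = (u - 4)*(u + 3)*(u)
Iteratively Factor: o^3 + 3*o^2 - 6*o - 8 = (o - 2)*(o^2 + 5*o + 4) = (o - 2)*(o + 4)*(o + 1)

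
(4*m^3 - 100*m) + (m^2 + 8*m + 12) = 4*m^3 + m^2 - 92*m + 12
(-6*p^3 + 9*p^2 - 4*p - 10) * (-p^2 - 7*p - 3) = 6*p^5 + 33*p^4 - 41*p^3 + 11*p^2 + 82*p + 30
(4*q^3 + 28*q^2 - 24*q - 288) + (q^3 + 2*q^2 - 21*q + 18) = 5*q^3 + 30*q^2 - 45*q - 270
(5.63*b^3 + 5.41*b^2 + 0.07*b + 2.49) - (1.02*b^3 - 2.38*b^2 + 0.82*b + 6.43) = 4.61*b^3 + 7.79*b^2 - 0.75*b - 3.94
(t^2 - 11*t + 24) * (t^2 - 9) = t^4 - 11*t^3 + 15*t^2 + 99*t - 216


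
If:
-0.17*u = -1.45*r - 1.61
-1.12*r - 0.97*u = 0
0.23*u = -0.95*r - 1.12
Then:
No Solution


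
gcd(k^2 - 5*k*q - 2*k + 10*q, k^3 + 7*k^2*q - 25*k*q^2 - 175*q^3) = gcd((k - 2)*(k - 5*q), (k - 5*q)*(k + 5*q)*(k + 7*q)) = -k + 5*q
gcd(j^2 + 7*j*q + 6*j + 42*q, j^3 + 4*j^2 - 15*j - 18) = j + 6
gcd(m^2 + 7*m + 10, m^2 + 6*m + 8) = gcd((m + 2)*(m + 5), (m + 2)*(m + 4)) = m + 2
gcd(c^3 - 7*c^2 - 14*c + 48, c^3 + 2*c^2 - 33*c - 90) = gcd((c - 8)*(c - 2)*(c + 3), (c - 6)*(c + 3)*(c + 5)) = c + 3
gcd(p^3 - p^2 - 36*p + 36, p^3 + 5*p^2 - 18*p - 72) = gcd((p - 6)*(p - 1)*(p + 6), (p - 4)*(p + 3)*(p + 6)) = p + 6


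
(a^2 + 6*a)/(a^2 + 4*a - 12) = a/(a - 2)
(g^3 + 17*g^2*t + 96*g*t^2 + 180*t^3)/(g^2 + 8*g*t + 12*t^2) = (g^2 + 11*g*t + 30*t^2)/(g + 2*t)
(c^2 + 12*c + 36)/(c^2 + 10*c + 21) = (c^2 + 12*c + 36)/(c^2 + 10*c + 21)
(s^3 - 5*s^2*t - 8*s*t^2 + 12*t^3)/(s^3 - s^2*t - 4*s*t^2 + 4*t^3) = (s - 6*t)/(s - 2*t)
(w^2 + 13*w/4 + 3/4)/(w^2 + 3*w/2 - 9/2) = (4*w + 1)/(2*(2*w - 3))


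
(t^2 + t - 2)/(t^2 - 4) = (t - 1)/(t - 2)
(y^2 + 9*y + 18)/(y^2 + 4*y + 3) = (y + 6)/(y + 1)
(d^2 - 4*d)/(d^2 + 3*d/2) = 2*(d - 4)/(2*d + 3)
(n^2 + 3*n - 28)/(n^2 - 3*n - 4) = (n + 7)/(n + 1)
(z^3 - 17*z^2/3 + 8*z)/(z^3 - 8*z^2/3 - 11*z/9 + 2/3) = 3*z*(3*z - 8)/(9*z^2 + 3*z - 2)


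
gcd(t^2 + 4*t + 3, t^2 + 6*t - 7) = 1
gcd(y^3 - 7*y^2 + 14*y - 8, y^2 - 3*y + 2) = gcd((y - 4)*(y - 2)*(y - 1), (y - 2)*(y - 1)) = y^2 - 3*y + 2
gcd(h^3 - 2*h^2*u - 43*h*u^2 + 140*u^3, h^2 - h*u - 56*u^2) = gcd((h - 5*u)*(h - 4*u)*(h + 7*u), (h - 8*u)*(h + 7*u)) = h + 7*u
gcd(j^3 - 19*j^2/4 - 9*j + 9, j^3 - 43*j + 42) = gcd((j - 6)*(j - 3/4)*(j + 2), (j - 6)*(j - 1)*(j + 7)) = j - 6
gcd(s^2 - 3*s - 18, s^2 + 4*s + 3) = s + 3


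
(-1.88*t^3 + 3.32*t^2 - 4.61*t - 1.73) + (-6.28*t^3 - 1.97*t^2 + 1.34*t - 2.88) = -8.16*t^3 + 1.35*t^2 - 3.27*t - 4.61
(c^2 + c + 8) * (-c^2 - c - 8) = -c^4 - 2*c^3 - 17*c^2 - 16*c - 64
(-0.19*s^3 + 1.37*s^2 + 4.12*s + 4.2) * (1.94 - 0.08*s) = 0.0152*s^4 - 0.4782*s^3 + 2.3282*s^2 + 7.6568*s + 8.148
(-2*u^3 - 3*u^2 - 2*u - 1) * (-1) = 2*u^3 + 3*u^2 + 2*u + 1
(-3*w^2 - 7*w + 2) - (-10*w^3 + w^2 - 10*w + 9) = 10*w^3 - 4*w^2 + 3*w - 7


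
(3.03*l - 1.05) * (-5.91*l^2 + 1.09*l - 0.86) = -17.9073*l^3 + 9.5082*l^2 - 3.7503*l + 0.903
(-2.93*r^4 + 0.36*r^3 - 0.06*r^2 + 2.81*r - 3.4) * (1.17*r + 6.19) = -3.4281*r^5 - 17.7155*r^4 + 2.1582*r^3 + 2.9163*r^2 + 13.4159*r - 21.046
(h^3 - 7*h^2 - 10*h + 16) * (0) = 0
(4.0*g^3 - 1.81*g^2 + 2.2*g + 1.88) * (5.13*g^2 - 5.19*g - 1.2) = 20.52*g^5 - 30.0453*g^4 + 15.8799*g^3 + 0.398399999999999*g^2 - 12.3972*g - 2.256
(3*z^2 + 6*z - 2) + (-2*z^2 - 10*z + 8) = z^2 - 4*z + 6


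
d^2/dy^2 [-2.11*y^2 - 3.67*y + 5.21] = -4.22000000000000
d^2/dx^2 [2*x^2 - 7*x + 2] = 4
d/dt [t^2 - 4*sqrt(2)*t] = 2*t - 4*sqrt(2)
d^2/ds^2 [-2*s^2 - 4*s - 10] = -4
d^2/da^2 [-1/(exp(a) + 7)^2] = (14 - 4*exp(a))*exp(a)/(exp(a) + 7)^4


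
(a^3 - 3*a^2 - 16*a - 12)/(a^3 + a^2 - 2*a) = (a^2 - 5*a - 6)/(a*(a - 1))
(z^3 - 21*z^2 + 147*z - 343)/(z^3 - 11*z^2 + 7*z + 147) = (z - 7)/(z + 3)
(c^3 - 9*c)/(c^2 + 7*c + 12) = c*(c - 3)/(c + 4)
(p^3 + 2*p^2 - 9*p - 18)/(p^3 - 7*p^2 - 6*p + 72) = (p^2 - p - 6)/(p^2 - 10*p + 24)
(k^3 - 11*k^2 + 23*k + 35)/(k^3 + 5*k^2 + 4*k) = (k^2 - 12*k + 35)/(k*(k + 4))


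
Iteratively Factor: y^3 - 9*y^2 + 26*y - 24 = (y - 2)*(y^2 - 7*y + 12) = (y - 3)*(y - 2)*(y - 4)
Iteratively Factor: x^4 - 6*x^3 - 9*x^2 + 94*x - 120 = (x - 3)*(x^3 - 3*x^2 - 18*x + 40) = (x - 3)*(x - 2)*(x^2 - x - 20) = (x - 5)*(x - 3)*(x - 2)*(x + 4)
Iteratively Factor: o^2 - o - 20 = (o - 5)*(o + 4)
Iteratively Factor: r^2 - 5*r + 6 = (r - 2)*(r - 3)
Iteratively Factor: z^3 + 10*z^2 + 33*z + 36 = (z + 3)*(z^2 + 7*z + 12) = (z + 3)^2*(z + 4)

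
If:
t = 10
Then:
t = 10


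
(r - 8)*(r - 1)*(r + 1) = r^3 - 8*r^2 - r + 8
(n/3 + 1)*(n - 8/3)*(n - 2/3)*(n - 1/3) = n^4/3 - 2*n^3/9 - 73*n^2/27 + 218*n/81 - 16/27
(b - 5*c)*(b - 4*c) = b^2 - 9*b*c + 20*c^2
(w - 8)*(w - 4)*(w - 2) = w^3 - 14*w^2 + 56*w - 64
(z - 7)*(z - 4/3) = z^2 - 25*z/3 + 28/3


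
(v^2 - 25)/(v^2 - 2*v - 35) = (v - 5)/(v - 7)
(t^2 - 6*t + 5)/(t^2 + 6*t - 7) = (t - 5)/(t + 7)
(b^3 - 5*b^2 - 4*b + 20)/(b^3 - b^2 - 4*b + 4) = (b - 5)/(b - 1)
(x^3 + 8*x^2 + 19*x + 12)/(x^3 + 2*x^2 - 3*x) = (x^2 + 5*x + 4)/(x*(x - 1))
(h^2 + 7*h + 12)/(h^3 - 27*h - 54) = (h + 4)/(h^2 - 3*h - 18)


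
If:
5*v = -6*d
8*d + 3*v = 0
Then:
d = 0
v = 0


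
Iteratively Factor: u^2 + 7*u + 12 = (u + 3)*(u + 4)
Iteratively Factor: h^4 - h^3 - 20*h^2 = (h)*(h^3 - h^2 - 20*h) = h^2*(h^2 - h - 20) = h^2*(h - 5)*(h + 4)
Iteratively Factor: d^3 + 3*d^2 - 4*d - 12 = (d - 2)*(d^2 + 5*d + 6) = (d - 2)*(d + 2)*(d + 3)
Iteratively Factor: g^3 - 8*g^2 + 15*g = (g)*(g^2 - 8*g + 15) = g*(g - 5)*(g - 3)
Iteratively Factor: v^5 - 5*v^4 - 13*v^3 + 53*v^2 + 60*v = (v + 3)*(v^4 - 8*v^3 + 11*v^2 + 20*v) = (v - 4)*(v + 3)*(v^3 - 4*v^2 - 5*v) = v*(v - 4)*(v + 3)*(v^2 - 4*v - 5) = v*(v - 5)*(v - 4)*(v + 3)*(v + 1)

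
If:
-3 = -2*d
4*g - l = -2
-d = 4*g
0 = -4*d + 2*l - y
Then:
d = 3/2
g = -3/8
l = 1/2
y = -5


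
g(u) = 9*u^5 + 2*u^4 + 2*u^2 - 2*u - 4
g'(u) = 45*u^4 + 8*u^3 + 4*u - 2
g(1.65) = 123.04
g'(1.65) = 374.08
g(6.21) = 86154.13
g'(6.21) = 68862.25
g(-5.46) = -41828.26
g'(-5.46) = 38666.91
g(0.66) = -2.94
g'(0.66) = 11.48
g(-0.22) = -3.46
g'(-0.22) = -2.86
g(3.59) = 5713.59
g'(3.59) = 7857.15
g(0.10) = -4.18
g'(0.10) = -1.59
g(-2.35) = -572.29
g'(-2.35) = 1257.19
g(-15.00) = -6732649.00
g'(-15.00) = 2251063.00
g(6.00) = 72632.00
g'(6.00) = 60070.00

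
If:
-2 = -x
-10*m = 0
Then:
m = 0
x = 2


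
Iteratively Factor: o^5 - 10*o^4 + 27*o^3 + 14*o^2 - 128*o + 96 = (o + 2)*(o^4 - 12*o^3 + 51*o^2 - 88*o + 48) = (o - 3)*(o + 2)*(o^3 - 9*o^2 + 24*o - 16) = (o - 4)*(o - 3)*(o + 2)*(o^2 - 5*o + 4) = (o - 4)^2*(o - 3)*(o + 2)*(o - 1)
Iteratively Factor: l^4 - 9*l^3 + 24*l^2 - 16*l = (l - 4)*(l^3 - 5*l^2 + 4*l) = l*(l - 4)*(l^2 - 5*l + 4) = l*(l - 4)*(l - 1)*(l - 4)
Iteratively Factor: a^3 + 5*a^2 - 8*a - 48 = (a + 4)*(a^2 + a - 12) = (a + 4)^2*(a - 3)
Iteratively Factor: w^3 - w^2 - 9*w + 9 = (w - 3)*(w^2 + 2*w - 3) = (w - 3)*(w + 3)*(w - 1)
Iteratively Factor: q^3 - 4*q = (q)*(q^2 - 4) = q*(q - 2)*(q + 2)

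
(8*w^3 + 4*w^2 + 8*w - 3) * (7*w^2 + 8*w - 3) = 56*w^5 + 92*w^4 + 64*w^3 + 31*w^2 - 48*w + 9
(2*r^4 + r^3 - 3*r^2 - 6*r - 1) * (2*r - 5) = 4*r^5 - 8*r^4 - 11*r^3 + 3*r^2 + 28*r + 5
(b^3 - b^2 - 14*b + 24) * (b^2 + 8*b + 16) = b^5 + 7*b^4 - 6*b^3 - 104*b^2 - 32*b + 384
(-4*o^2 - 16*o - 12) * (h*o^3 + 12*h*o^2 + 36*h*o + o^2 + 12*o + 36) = -4*h*o^5 - 64*h*o^4 - 348*h*o^3 - 720*h*o^2 - 432*h*o - 4*o^4 - 64*o^3 - 348*o^2 - 720*o - 432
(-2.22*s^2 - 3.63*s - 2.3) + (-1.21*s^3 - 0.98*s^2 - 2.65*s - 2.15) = -1.21*s^3 - 3.2*s^2 - 6.28*s - 4.45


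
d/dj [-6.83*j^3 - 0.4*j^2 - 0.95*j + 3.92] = -20.49*j^2 - 0.8*j - 0.95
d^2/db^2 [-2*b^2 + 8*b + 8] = -4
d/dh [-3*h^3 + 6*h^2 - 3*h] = -9*h^2 + 12*h - 3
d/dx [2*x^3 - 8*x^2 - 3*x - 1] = 6*x^2 - 16*x - 3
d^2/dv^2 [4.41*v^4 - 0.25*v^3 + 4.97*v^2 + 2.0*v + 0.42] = 52.92*v^2 - 1.5*v + 9.94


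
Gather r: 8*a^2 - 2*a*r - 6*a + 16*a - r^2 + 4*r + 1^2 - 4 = 8*a^2 + 10*a - r^2 + r*(4 - 2*a) - 3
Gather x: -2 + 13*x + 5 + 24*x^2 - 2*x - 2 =24*x^2 + 11*x + 1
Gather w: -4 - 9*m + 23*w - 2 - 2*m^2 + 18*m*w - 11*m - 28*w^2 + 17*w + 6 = -2*m^2 - 20*m - 28*w^2 + w*(18*m + 40)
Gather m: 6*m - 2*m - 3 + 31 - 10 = 4*m + 18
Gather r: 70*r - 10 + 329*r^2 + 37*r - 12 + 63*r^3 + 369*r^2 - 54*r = 63*r^3 + 698*r^2 + 53*r - 22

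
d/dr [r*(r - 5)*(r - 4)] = 3*r^2 - 18*r + 20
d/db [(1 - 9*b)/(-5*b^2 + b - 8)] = (45*b^2 - 9*b - (9*b - 1)*(10*b - 1) + 72)/(5*b^2 - b + 8)^2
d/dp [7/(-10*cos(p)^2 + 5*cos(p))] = 7*(sin(p)/cos(p)^2 - 4*tan(p))/(5*(2*cos(p) - 1)^2)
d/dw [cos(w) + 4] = -sin(w)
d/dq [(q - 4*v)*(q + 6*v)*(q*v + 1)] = 3*q^2*v + 4*q*v^2 + 2*q - 24*v^3 + 2*v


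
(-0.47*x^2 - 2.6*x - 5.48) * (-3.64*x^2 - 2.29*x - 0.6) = 1.7108*x^4 + 10.5403*x^3 + 26.1832*x^2 + 14.1092*x + 3.288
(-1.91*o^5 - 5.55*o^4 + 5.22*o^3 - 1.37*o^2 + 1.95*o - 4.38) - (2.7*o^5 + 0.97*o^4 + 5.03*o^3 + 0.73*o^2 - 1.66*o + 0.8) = -4.61*o^5 - 6.52*o^4 + 0.19*o^3 - 2.1*o^2 + 3.61*o - 5.18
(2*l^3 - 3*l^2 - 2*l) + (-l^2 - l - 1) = 2*l^3 - 4*l^2 - 3*l - 1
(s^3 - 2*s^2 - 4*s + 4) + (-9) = s^3 - 2*s^2 - 4*s - 5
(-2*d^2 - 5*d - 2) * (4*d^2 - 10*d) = -8*d^4 + 42*d^2 + 20*d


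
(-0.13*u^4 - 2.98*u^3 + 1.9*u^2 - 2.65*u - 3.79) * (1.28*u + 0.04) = -0.1664*u^5 - 3.8196*u^4 + 2.3128*u^3 - 3.316*u^2 - 4.9572*u - 0.1516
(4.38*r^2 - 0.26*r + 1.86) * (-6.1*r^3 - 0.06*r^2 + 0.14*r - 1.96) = -26.718*r^5 + 1.3232*r^4 - 10.7172*r^3 - 8.7328*r^2 + 0.77*r - 3.6456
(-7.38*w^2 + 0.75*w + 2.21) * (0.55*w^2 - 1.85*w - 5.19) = -4.059*w^4 + 14.0655*w^3 + 38.1302*w^2 - 7.981*w - 11.4699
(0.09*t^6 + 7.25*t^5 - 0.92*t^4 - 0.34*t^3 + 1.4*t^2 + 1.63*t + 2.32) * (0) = 0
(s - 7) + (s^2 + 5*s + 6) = s^2 + 6*s - 1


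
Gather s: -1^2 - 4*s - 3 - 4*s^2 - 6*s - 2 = -4*s^2 - 10*s - 6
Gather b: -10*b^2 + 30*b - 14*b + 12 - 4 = -10*b^2 + 16*b + 8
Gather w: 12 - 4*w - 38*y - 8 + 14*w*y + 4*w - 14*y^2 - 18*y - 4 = 14*w*y - 14*y^2 - 56*y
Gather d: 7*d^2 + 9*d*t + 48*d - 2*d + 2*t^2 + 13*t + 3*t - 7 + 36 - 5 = 7*d^2 + d*(9*t + 46) + 2*t^2 + 16*t + 24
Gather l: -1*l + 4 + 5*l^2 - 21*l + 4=5*l^2 - 22*l + 8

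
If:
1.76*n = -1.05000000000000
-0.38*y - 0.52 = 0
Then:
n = -0.60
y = -1.37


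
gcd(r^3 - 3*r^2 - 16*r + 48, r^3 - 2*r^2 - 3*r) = r - 3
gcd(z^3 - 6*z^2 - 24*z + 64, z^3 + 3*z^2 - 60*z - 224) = z^2 - 4*z - 32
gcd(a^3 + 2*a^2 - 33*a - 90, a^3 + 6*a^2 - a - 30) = a^2 + 8*a + 15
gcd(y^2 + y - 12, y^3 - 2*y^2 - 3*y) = y - 3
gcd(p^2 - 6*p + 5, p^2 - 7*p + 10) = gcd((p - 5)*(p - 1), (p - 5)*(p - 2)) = p - 5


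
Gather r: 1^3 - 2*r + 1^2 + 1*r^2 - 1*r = r^2 - 3*r + 2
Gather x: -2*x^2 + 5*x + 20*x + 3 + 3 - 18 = -2*x^2 + 25*x - 12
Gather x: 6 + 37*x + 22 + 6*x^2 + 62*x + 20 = 6*x^2 + 99*x + 48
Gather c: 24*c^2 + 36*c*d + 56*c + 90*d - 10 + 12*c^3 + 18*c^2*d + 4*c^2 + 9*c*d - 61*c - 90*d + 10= 12*c^3 + c^2*(18*d + 28) + c*(45*d - 5)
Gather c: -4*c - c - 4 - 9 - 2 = -5*c - 15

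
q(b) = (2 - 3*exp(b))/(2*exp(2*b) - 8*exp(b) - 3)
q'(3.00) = 0.11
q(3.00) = -0.09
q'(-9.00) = 0.00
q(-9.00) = -0.67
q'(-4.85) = 0.02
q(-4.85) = -0.65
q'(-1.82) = 0.21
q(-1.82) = -0.36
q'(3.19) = 0.08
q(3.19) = -0.07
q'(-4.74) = 0.02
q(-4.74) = -0.64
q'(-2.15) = 0.18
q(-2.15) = -0.42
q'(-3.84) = 0.05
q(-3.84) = -0.61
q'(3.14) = 0.09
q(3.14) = -0.08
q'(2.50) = 0.26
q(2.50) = -0.18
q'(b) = (2 - 3*exp(b))*(-4*exp(2*b) + 8*exp(b))/(2*exp(2*b) - 8*exp(b) - 3)^2 - 3*exp(b)/(2*exp(2*b) - 8*exp(b) - 3) = (6*exp(2*b) - 8*exp(b) + 25)*exp(b)/(4*exp(4*b) - 32*exp(3*b) + 52*exp(2*b) + 48*exp(b) + 9)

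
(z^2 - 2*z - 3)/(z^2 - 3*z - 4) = (z - 3)/(z - 4)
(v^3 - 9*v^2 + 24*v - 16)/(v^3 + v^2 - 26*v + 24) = (v - 4)/(v + 6)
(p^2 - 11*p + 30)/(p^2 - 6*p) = (p - 5)/p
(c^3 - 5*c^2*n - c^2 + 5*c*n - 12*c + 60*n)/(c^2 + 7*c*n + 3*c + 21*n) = (c^2 - 5*c*n - 4*c + 20*n)/(c + 7*n)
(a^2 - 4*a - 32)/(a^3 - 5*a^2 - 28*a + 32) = 1/(a - 1)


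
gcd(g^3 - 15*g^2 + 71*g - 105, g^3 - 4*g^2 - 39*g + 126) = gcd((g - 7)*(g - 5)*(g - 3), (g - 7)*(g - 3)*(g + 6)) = g^2 - 10*g + 21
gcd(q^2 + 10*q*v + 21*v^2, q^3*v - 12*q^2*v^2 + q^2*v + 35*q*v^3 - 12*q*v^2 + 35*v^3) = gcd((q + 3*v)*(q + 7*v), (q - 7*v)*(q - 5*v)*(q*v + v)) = 1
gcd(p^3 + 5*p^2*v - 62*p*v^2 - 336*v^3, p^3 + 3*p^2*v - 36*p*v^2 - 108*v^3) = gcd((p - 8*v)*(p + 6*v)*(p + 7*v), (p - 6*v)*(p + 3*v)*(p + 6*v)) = p + 6*v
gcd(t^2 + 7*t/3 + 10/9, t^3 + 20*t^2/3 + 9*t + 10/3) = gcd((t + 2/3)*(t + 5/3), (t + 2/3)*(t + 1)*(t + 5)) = t + 2/3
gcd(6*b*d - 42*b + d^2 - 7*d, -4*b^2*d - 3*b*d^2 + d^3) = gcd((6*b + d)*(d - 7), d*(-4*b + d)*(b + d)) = 1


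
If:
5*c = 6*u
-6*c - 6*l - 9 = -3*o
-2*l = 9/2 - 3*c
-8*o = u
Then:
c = 72/245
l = -1773/980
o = -3/98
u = 12/49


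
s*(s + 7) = s^2 + 7*s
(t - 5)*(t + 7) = t^2 + 2*t - 35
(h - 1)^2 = h^2 - 2*h + 1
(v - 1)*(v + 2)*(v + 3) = v^3 + 4*v^2 + v - 6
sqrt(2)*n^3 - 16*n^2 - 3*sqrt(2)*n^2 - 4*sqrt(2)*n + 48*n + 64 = (n - 4)*(n - 8*sqrt(2))*(sqrt(2)*n + sqrt(2))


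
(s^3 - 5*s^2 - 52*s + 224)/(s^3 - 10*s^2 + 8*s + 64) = (s + 7)/(s + 2)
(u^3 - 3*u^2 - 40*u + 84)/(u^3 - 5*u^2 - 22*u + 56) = (u + 6)/(u + 4)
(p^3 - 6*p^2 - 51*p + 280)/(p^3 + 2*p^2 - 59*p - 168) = (p - 5)/(p + 3)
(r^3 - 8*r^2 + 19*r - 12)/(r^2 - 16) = (r^2 - 4*r + 3)/(r + 4)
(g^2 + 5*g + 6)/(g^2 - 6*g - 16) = (g + 3)/(g - 8)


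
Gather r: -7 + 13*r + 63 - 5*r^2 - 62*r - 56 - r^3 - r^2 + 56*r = -r^3 - 6*r^2 + 7*r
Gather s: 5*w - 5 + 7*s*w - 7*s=s*(7*w - 7) + 5*w - 5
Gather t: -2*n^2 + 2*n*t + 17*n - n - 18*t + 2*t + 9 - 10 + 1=-2*n^2 + 16*n + t*(2*n - 16)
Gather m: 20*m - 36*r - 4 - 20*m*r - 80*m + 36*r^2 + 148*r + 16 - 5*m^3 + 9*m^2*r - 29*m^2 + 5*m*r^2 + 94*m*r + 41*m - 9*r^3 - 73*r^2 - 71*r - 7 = -5*m^3 + m^2*(9*r - 29) + m*(5*r^2 + 74*r - 19) - 9*r^3 - 37*r^2 + 41*r + 5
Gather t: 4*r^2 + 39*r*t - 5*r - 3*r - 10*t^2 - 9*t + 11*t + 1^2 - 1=4*r^2 - 8*r - 10*t^2 + t*(39*r + 2)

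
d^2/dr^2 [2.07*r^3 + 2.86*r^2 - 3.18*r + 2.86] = 12.42*r + 5.72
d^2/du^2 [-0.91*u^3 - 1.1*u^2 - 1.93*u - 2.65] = -5.46*u - 2.2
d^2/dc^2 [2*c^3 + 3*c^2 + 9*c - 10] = 12*c + 6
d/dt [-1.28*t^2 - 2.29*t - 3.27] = -2.56*t - 2.29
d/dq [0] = 0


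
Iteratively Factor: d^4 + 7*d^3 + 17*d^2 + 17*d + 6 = (d + 1)*(d^3 + 6*d^2 + 11*d + 6) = (d + 1)*(d + 3)*(d^2 + 3*d + 2) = (d + 1)*(d + 2)*(d + 3)*(d + 1)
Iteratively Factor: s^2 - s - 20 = (s + 4)*(s - 5)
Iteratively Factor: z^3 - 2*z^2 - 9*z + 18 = (z - 3)*(z^2 + z - 6) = (z - 3)*(z - 2)*(z + 3)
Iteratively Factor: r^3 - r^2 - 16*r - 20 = (r + 2)*(r^2 - 3*r - 10) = (r + 2)^2*(r - 5)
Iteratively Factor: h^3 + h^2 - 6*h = (h - 2)*(h^2 + 3*h) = (h - 2)*(h + 3)*(h)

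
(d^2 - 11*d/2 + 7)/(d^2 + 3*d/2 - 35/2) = (d - 2)/(d + 5)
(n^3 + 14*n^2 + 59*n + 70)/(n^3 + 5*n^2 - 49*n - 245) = (n + 2)/(n - 7)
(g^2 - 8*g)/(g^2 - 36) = g*(g - 8)/(g^2 - 36)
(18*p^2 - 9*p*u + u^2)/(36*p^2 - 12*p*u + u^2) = (3*p - u)/(6*p - u)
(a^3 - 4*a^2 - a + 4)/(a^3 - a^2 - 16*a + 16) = (a + 1)/(a + 4)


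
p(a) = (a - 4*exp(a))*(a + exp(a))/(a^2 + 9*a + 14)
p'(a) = (1 - 4*exp(a))*(a + exp(a))/(a^2 + 9*a + 14) + (-2*a - 9)*(a - 4*exp(a))*(a + exp(a))/(a^2 + 9*a + 14)^2 + (a - 4*exp(a))*(exp(a) + 1)/(a^2 + 9*a + 14) = (-(a - 4*exp(a))*(a + exp(a))*(2*a + 9) + ((a - 4*exp(a))*(exp(a) + 1) - (a + exp(a))*(4*exp(a) - 1))*(a^2 + 9*a + 14))/(a^2 + 9*a + 14)^2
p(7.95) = -216665.31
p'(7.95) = -396665.84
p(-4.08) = -2.77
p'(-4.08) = 0.93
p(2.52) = -16.40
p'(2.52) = -26.30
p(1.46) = -3.11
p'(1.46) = -4.79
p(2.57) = -17.77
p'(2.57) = -28.57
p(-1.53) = 1.22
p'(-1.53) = -4.03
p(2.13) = -8.82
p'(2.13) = -13.91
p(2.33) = -12.10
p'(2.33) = -19.25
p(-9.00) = 5.79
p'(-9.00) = 2.43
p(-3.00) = -2.36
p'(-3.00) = -0.34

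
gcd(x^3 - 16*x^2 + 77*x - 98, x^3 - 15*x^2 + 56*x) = x - 7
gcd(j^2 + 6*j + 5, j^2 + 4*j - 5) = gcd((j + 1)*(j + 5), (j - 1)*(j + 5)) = j + 5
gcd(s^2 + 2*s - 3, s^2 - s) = s - 1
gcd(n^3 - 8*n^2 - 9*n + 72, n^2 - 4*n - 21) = n + 3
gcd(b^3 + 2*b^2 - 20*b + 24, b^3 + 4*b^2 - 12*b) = b^2 + 4*b - 12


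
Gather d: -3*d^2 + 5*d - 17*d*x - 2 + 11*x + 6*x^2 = -3*d^2 + d*(5 - 17*x) + 6*x^2 + 11*x - 2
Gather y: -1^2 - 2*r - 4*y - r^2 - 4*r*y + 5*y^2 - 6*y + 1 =-r^2 - 2*r + 5*y^2 + y*(-4*r - 10)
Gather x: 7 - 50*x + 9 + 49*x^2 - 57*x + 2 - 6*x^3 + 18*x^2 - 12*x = -6*x^3 + 67*x^2 - 119*x + 18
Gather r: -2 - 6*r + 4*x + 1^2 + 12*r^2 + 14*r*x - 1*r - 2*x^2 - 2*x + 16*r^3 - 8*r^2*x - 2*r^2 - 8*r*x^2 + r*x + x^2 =16*r^3 + r^2*(10 - 8*x) + r*(-8*x^2 + 15*x - 7) - x^2 + 2*x - 1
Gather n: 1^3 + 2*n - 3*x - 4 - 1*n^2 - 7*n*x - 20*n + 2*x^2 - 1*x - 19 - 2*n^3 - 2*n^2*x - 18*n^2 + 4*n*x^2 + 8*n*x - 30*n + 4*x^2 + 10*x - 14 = -2*n^3 + n^2*(-2*x - 19) + n*(4*x^2 + x - 48) + 6*x^2 + 6*x - 36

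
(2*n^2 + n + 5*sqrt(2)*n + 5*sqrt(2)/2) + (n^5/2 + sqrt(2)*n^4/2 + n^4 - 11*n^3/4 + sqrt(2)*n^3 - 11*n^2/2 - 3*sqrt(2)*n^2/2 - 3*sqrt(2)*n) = n^5/2 + sqrt(2)*n^4/2 + n^4 - 11*n^3/4 + sqrt(2)*n^3 - 7*n^2/2 - 3*sqrt(2)*n^2/2 + n + 2*sqrt(2)*n + 5*sqrt(2)/2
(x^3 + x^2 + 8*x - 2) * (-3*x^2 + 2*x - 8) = -3*x^5 - x^4 - 30*x^3 + 14*x^2 - 68*x + 16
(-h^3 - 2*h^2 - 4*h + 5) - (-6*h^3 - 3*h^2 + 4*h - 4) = 5*h^3 + h^2 - 8*h + 9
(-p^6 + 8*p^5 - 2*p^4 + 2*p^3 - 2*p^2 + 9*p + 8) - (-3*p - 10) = -p^6 + 8*p^5 - 2*p^4 + 2*p^3 - 2*p^2 + 12*p + 18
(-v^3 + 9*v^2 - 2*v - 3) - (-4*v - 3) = -v^3 + 9*v^2 + 2*v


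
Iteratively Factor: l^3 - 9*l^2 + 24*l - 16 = (l - 4)*(l^2 - 5*l + 4) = (l - 4)*(l - 1)*(l - 4)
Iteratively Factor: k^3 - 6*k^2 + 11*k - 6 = (k - 1)*(k^2 - 5*k + 6) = (k - 2)*(k - 1)*(k - 3)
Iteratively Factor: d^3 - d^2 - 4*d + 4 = (d - 1)*(d^2 - 4) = (d - 2)*(d - 1)*(d + 2)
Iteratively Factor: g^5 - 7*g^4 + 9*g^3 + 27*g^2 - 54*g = (g - 3)*(g^4 - 4*g^3 - 3*g^2 + 18*g) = (g - 3)^2*(g^3 - g^2 - 6*g) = g*(g - 3)^2*(g^2 - g - 6) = g*(g - 3)^3*(g + 2)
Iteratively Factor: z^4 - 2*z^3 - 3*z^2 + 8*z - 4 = (z - 1)*(z^3 - z^2 - 4*z + 4) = (z - 1)*(z + 2)*(z^2 - 3*z + 2) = (z - 2)*(z - 1)*(z + 2)*(z - 1)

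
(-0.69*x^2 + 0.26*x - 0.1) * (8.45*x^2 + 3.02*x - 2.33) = -5.8305*x^4 + 0.1132*x^3 + 1.5479*x^2 - 0.9078*x + 0.233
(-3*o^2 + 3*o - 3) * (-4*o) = 12*o^3 - 12*o^2 + 12*o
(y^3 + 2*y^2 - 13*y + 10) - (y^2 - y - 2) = y^3 + y^2 - 12*y + 12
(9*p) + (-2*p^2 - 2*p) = -2*p^2 + 7*p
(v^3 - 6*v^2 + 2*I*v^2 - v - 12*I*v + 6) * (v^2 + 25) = v^5 - 6*v^4 + 2*I*v^4 + 24*v^3 - 12*I*v^3 - 144*v^2 + 50*I*v^2 - 25*v - 300*I*v + 150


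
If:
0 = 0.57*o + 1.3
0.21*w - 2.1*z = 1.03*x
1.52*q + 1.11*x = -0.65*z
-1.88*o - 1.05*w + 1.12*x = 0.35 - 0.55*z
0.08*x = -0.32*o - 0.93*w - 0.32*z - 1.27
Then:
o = -2.28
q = 3.08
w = -1.03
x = -5.83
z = 2.76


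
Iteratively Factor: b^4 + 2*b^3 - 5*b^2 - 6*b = (b)*(b^3 + 2*b^2 - 5*b - 6) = b*(b - 2)*(b^2 + 4*b + 3) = b*(b - 2)*(b + 3)*(b + 1)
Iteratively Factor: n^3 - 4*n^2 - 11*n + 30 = (n - 2)*(n^2 - 2*n - 15) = (n - 2)*(n + 3)*(n - 5)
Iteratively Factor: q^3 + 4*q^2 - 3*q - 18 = (q + 3)*(q^2 + q - 6) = (q - 2)*(q + 3)*(q + 3)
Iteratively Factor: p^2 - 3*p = (p - 3)*(p)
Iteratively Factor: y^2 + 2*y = (y)*(y + 2)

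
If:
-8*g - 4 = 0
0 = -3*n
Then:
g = -1/2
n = 0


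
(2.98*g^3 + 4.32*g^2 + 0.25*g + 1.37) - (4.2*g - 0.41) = 2.98*g^3 + 4.32*g^2 - 3.95*g + 1.78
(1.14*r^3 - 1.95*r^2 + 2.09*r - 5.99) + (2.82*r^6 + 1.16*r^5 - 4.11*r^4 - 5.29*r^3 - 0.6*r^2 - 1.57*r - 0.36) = 2.82*r^6 + 1.16*r^5 - 4.11*r^4 - 4.15*r^3 - 2.55*r^2 + 0.52*r - 6.35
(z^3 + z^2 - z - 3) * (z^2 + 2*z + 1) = z^5 + 3*z^4 + 2*z^3 - 4*z^2 - 7*z - 3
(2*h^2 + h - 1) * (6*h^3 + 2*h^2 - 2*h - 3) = 12*h^5 + 10*h^4 - 8*h^3 - 10*h^2 - h + 3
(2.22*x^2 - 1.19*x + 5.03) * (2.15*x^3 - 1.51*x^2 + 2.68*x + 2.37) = 4.773*x^5 - 5.9107*x^4 + 18.561*x^3 - 5.5231*x^2 + 10.6601*x + 11.9211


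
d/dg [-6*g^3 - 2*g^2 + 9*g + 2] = -18*g^2 - 4*g + 9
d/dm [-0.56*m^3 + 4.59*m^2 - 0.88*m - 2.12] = -1.68*m^2 + 9.18*m - 0.88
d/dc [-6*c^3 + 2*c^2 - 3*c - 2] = -18*c^2 + 4*c - 3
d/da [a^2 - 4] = 2*a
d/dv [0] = 0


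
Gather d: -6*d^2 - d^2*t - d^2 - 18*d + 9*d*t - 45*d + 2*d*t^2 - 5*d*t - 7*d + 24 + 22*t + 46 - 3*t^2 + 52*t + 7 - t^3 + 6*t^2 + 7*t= d^2*(-t - 7) + d*(2*t^2 + 4*t - 70) - t^3 + 3*t^2 + 81*t + 77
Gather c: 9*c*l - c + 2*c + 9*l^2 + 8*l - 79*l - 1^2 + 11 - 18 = c*(9*l + 1) + 9*l^2 - 71*l - 8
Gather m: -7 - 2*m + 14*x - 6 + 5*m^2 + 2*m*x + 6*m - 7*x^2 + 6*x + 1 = 5*m^2 + m*(2*x + 4) - 7*x^2 + 20*x - 12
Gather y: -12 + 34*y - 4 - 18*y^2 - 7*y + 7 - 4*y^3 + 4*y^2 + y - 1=-4*y^3 - 14*y^2 + 28*y - 10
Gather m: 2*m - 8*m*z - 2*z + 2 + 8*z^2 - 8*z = m*(2 - 8*z) + 8*z^2 - 10*z + 2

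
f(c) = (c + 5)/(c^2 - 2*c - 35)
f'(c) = (2 - 2*c)*(c + 5)/(c^2 - 2*c - 35)^2 + 1/(c^2 - 2*c - 35) = -1/(c^2 - 14*c + 49)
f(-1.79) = -0.11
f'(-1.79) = -0.01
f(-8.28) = -0.07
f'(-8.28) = -0.00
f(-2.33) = -0.11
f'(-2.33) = -0.01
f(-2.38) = -0.11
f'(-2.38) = -0.01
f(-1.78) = -0.11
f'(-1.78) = -0.01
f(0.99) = -0.17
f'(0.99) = -0.03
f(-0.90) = -0.13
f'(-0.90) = -0.02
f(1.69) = -0.19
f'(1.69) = -0.04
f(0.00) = -0.14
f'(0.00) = -0.02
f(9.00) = 0.50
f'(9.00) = -0.25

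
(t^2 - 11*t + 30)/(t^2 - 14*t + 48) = (t - 5)/(t - 8)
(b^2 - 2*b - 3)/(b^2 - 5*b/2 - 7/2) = 2*(b - 3)/(2*b - 7)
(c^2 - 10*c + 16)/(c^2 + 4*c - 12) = (c - 8)/(c + 6)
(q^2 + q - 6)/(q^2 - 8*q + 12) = (q + 3)/(q - 6)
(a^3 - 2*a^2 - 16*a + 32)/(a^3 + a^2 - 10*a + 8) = (a - 4)/(a - 1)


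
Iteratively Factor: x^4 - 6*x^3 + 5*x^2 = (x - 1)*(x^3 - 5*x^2) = (x - 5)*(x - 1)*(x^2) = x*(x - 5)*(x - 1)*(x)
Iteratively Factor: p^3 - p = (p + 1)*(p^2 - p) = (p - 1)*(p + 1)*(p)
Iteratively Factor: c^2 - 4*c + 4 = (c - 2)*(c - 2)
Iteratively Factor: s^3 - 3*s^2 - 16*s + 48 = (s + 4)*(s^2 - 7*s + 12) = (s - 3)*(s + 4)*(s - 4)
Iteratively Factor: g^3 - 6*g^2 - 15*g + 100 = (g + 4)*(g^2 - 10*g + 25) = (g - 5)*(g + 4)*(g - 5)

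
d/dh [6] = 0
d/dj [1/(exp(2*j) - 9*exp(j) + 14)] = (9 - 2*exp(j))*exp(j)/(exp(2*j) - 9*exp(j) + 14)^2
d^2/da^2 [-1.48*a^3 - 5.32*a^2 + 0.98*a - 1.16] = -8.88*a - 10.64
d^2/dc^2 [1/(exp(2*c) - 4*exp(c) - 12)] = 4*((1 - exp(c))*(-exp(2*c) + 4*exp(c) + 12) - 2*(exp(c) - 2)^2*exp(c))*exp(c)/(-exp(2*c) + 4*exp(c) + 12)^3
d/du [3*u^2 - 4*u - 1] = 6*u - 4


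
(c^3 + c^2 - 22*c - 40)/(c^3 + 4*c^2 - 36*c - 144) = (c^2 - 3*c - 10)/(c^2 - 36)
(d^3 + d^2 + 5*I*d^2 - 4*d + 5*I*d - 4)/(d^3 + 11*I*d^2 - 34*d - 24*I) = (d + 1)/(d + 6*I)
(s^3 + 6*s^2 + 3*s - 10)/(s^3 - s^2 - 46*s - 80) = (s - 1)/(s - 8)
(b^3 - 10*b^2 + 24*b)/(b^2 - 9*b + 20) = b*(b - 6)/(b - 5)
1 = 1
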